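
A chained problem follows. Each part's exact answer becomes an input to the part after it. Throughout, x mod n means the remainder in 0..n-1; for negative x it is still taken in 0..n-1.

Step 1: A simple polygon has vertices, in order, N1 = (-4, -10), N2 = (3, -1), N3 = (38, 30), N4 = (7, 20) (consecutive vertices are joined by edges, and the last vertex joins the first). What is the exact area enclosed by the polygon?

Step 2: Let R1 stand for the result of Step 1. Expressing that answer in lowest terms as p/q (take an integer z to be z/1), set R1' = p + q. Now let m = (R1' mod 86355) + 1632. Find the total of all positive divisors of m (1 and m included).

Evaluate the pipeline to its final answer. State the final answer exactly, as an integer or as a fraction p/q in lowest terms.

Step 1: cross terms: (-4*-1 - 3*-10)=34, (3*30 - 38*-1)=128, (38*20 - 7*30)=550, (7*-10 - -4*20)=10; twice the area = |722| = 722; area = 361; answer 361
Step 2: R1 = 361; threaded value p + q = 362; m = 1994; 1994 = 2 * 997; sigma = (1 + 2) * (1 + 997) = 3 * 998 = 2994; answer 2994

2994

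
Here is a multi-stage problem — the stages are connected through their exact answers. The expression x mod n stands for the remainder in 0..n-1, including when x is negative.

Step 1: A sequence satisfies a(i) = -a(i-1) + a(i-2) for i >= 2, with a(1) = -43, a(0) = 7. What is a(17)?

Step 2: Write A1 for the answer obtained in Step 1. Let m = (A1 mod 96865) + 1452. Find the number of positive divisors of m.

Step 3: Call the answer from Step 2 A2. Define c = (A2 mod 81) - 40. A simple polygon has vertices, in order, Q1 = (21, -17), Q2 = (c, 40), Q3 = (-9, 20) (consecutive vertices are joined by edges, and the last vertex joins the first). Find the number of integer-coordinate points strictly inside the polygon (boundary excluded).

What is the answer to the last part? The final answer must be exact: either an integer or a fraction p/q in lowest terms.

Step 1: a(2) = -1*(-43) + 1*(7) = 50; iterating: a(2)=50, a(3)=-93, a(4)=143, a(5)=-236, a(6)=379, a(7)=-615, a(8)=994, a(9)=-1609, a(10)=2603, a(11)=-4212, a(12)=6815, a(13)=-11027, a(14)=17842, a(15)=-28869, a(16)=46711, a(17)=-75580; answer -75580
Step 2: A1 = -75580; m = 22737; 22737 = 3 * 11 * 13 * 53; number of divisors = (1+1) * (1+1) * (1+1) * (1+1) = 16; answer 16
Step 3: A2 = 16; c = -24; cross terms: (21*40 - -24*-17)=432, (-24*20 - -9*40)=-120, (-9*-17 - 21*20)=-267; twice the area = |45| = 45; area = 45/2; boundary points = 3 + 5 + 1 = 9; strictly interior points = area - boundary/2 + 1 = 19; answer 19

19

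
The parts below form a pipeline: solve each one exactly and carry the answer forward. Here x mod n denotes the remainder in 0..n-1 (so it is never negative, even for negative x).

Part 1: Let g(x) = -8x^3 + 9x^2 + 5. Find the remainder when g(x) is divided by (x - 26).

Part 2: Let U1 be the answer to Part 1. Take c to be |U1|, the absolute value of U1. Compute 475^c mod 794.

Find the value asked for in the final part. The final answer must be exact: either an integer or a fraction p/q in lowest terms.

Part 1: remainder = value at the root: -8*(26)^3 + 9*(26)^2 + 5 = (-140608) + (6084) + (5) = -134519; answer -134519
Part 2: U1 = -134519; c = 134519; squarings mod 794: 475^1=475, 475^2=129, 475^4=761, 475^8=295, 475^16=479, 475^32=769, 475^64=625, 475^128=771, 475^256=529, 475^512=353, 475^1024=745, 475^2048=19, 475^4096=361, 475^8192=105, 475^16384=703, 475^32768=341, 475^65536=357, 475^131072=409; 475^134519 = 475^1 * 475^2 * 475^4 * 475^16 * 475^32 * 475^64 * 475^256 * 475^1024 * 475^2048 * 475^131072 = 93 (mod 794); answer 93

93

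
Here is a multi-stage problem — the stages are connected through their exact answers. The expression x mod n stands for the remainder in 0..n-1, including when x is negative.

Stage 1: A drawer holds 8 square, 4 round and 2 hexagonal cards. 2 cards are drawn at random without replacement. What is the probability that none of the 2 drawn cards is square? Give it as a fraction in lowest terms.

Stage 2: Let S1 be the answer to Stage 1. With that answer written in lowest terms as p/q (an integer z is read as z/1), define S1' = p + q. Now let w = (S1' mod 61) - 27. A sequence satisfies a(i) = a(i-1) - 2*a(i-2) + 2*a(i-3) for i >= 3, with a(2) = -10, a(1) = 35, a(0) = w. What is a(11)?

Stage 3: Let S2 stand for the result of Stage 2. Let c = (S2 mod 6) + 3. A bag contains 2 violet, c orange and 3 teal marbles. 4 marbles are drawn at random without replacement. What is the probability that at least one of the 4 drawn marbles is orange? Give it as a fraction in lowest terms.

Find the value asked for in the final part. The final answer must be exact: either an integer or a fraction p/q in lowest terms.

13/14

Stage 1: total draws C(14,2) = 91; favorable C(6,2) = 15; P = 15/91; answer 15/91
Stage 2: S1 = 15/91; threaded value p + q = 106; w = 18; a(3) = 1*(-10) - 2*(35) + 2*(18) = -44; iterating: a(3)=-44, a(4)=46, a(5)=114, a(6)=-66, a(7)=-202, a(8)=158, a(9)=430, a(10)=-290, a(11)=-834; answer -834
Stage 3: S2 = -834; c = 3; total draws C(8,4) = 70; complement C(5,4) = 5; favorable 70 - 5 = 65; P = 13/14; answer 13/14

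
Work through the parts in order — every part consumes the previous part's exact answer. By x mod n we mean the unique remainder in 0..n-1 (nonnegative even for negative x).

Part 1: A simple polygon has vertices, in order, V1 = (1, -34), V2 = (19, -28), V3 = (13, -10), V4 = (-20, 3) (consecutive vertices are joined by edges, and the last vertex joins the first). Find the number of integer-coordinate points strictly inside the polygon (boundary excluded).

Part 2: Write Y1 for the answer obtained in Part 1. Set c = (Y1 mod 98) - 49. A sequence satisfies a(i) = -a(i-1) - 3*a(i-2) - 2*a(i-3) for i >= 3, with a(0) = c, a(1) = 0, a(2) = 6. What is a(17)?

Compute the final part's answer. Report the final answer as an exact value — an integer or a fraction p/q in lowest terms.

9022

Part 1: cross terms: (1*-28 - 19*-34)=618, (19*-10 - 13*-28)=174, (13*3 - -20*-10)=-161, (-20*-34 - 1*3)=677; twice the area = |1308| = 1308; area = 654; boundary points = 6 + 6 + 1 + 1 = 14; strictly interior points = area - boundary/2 + 1 = 648; answer 648
Part 2: Y1 = 648; c = 11; a(3) = -1*(6) - 3*(0) - 2*(11) = -28; iterating: a(3)=-28, a(4)=10, a(5)=62, a(6)=-36, a(7)=-170, a(8)=154, a(9)=428, a(10)=-550, a(11)=-1042, a(12)=1836, a(13)=2390, a(14)=-5814, a(15)=-5028, a(16)=17690, a(17)=9022; answer 9022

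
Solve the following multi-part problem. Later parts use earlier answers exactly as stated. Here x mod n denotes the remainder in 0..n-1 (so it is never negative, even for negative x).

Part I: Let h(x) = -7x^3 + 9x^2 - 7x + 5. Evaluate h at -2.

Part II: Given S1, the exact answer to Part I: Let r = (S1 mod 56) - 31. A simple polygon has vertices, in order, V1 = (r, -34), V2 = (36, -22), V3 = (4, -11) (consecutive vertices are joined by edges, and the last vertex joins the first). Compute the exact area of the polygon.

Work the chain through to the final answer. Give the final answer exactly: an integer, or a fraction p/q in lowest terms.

258

Part I: -7*(-2)^3 + 9*(-2)^2 - 7*(-2)^1 + 5 = (56) + (36) + (14) + (5) = 111; answer 111
Part II: S1 = 111; r = 24; cross terms: (24*-22 - 36*-34)=696, (36*-11 - 4*-22)=-308, (4*-34 - 24*-11)=128; twice the area = |516| = 516; area = 258; answer 258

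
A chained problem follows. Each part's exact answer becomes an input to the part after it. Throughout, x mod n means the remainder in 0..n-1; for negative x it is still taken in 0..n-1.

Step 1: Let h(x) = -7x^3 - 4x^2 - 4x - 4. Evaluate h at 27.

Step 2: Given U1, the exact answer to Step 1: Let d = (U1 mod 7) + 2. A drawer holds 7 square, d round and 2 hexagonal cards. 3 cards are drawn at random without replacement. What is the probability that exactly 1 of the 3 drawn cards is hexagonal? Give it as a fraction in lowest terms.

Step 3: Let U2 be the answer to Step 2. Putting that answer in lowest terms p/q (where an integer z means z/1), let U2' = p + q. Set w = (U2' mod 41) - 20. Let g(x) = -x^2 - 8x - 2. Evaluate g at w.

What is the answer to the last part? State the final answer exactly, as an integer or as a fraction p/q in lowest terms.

-211

Step 1: -7*(27)^3 - 4*(27)^2 - 4*(27)^1 - 4 = (-137781) + (-2916) + (-108) + (-4) = -140809; answer -140809
Step 2: U1 = -140809; d = 5; total draws C(14,3) = 364; favorable C(2,1)*C(12,2) = 132; P = 33/91; answer 33/91
Step 3: U2 = 33/91; threaded value p + q = 124; w = -19; -1*(-19)^2 - 8*(-19)^1 - 2 = (-361) + (152) + (-2) = -211; answer -211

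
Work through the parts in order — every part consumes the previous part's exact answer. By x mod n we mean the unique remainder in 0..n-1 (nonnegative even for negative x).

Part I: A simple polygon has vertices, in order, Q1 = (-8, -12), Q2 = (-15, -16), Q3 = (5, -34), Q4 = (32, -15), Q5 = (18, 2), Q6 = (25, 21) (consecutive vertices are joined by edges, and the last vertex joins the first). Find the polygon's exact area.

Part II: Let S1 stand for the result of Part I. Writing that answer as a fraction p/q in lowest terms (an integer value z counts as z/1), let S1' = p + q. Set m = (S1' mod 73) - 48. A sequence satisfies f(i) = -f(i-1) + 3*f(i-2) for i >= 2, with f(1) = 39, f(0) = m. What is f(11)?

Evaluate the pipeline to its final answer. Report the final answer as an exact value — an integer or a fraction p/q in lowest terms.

Part I: cross terms: (-8*-16 - -15*-12)=-52, (-15*-34 - 5*-16)=590, (5*-15 - 32*-34)=1013, (32*2 - 18*-15)=334, (18*21 - 25*2)=328, (25*-12 - -8*21)=-132; twice the area = |2081| = 2081; area = 2081/2; answer 2081/2
Part II: S1 = 2081/2; threaded value p + q = 2083; m = -9; f(2) = -1*(39) + 3*(-9) = -66; iterating: f(2)=-66, f(3)=183, f(4)=-381, f(5)=930, f(6)=-2073, f(7)=4863, f(8)=-11082, f(9)=25671, f(10)=-58917, f(11)=135930; answer 135930

135930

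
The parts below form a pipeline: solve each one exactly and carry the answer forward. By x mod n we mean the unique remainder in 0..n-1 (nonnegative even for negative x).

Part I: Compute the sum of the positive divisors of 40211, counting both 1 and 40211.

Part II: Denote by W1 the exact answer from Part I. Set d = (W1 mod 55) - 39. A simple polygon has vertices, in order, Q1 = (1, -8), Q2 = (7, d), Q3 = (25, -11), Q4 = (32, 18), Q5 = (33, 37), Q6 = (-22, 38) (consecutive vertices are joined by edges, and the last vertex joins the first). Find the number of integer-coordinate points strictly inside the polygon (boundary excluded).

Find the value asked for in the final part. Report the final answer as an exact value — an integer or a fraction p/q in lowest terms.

Part I: 40211 = 79 * 509; sigma = (1 + 79) * (1 + 509) = 80 * 510 = 40800; answer 40800
Part II: W1 = 40800; d = 6; cross terms: (1*6 - 7*-8)=62, (7*-11 - 25*6)=-227, (25*18 - 32*-11)=802, (32*37 - 33*18)=590, (33*38 - -22*37)=2068, (-22*-8 - 1*38)=138; twice the area = |3433| = 3433; area = 3433/2; boundary points = 2 + 1 + 1 + 1 + 1 + 23 = 29; strictly interior points = area - boundary/2 + 1 = 1703; answer 1703

1703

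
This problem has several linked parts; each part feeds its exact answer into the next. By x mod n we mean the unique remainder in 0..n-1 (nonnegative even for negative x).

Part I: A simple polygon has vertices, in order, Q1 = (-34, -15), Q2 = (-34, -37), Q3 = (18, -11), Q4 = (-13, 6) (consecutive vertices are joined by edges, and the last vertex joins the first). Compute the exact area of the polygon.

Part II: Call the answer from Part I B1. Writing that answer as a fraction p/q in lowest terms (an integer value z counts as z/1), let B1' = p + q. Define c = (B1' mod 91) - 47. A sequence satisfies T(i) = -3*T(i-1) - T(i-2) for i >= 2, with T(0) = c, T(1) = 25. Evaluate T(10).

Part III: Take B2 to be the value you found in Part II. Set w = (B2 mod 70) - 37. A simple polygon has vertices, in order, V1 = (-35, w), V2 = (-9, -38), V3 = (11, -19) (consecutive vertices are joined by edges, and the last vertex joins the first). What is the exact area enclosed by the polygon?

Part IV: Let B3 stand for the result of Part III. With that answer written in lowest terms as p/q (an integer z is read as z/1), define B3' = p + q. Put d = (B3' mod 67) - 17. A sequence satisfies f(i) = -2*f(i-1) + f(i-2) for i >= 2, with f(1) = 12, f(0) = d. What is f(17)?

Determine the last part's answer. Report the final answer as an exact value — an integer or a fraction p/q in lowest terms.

15994428

Part I: cross terms: (-34*-37 - -34*-15)=748, (-34*-11 - 18*-37)=1040, (18*6 - -13*-11)=-35, (-13*-15 - -34*6)=399; twice the area = |2152| = 2152; area = 1076; answer 1076
Part II: B1 = 1076; threaded value p + q = 1077; c = 29; T(2) = -3*(25) - 1*(29) = -104; iterating: T(2)=-104, T(3)=287, T(4)=-757, T(5)=1984, T(6)=-5195, T(7)=13601, T(8)=-35608, T(9)=93223, T(10)=-244061; answer -244061
Part III: B2 = -244061; w = -8; cross terms: (-35*-38 - -9*-8)=1258, (-9*-19 - 11*-38)=589, (11*-8 - -35*-19)=-753; twice the area = |1094| = 1094; area = 547; answer 547
Part IV: B3 = 547; threaded value p + q = 548; d = -5; f(2) = -2*(12) + 1*(-5) = -29; iterating: f(2)=-29, f(3)=70, f(4)=-169, f(5)=408, f(6)=-985, f(7)=2378, f(8)=-5741, f(9)=13860, f(10)=-33461, f(11)=80782, f(12)=-195025, f(13)=470832, f(14)=-1136689, f(15)=2744210, f(16)=-6625109, f(17)=15994428; answer 15994428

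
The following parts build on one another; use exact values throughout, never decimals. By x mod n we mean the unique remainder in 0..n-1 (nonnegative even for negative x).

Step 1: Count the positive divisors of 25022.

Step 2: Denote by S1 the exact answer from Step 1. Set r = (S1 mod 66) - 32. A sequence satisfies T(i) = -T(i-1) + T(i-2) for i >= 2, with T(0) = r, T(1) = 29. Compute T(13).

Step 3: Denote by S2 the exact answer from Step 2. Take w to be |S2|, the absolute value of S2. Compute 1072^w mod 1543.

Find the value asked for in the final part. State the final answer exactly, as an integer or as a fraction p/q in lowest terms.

1036

Step 1: 25022 = 2 * 12511; number of divisors = (1+1) * (1+1) = 4; answer 4
Step 2: S1 = 4; r = -28; T(2) = -1*(29) + 1*(-28) = -57; iterating: T(2)=-57, T(3)=86, T(4)=-143, T(5)=229, T(6)=-372, T(7)=601, T(8)=-973, T(9)=1574, T(10)=-2547, T(11)=4121, T(12)=-6668, T(13)=10789; answer 10789
Step 3: S2 = 10789; w = 10789; squarings mod 1543: 1072^1=1072, 1072^2=1192, 1072^4=1304, 1072^8=30, 1072^16=900, 1072^32=1468, 1072^64=996, 1072^128=1410, 1072^256=716, 1072^512=380, 1072^1024=901, 1072^2048=183, 1072^4096=1086, 1072^8192=544; 1072^10789 = 1072^1 * 1072^4 * 1072^32 * 1072^512 * 1072^2048 * 1072^8192 = 1036 (mod 1543); answer 1036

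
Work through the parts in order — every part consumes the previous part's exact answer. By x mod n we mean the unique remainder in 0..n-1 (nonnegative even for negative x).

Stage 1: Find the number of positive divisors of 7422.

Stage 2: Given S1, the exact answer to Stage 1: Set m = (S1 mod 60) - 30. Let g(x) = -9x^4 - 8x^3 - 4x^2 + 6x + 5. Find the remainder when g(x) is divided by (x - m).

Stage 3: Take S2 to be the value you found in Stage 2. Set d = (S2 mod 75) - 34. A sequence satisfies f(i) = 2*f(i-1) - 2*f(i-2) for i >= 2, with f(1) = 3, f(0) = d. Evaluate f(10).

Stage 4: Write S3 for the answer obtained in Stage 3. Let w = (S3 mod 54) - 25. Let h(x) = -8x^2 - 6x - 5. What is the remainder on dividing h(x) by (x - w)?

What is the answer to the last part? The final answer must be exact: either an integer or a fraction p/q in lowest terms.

-4099

Stage 1: 7422 = 2 * 3 * 1237; number of divisors = (1+1) * (1+1) * (1+1) = 8; answer 8
Stage 2: S1 = 8; m = -22; remainder = value at the root: -9*(-22)^4 - 8*(-22)^3 - 4*(-22)^2 + 6*(-22)^1 + 5 = (-2108304) + (85184) + (-1936) + (-132) + (5) = -2025183; answer -2025183
Stage 3: S2 = -2025183; d = 8; f(2) = 2*(3) - 2*(8) = -10; iterating: f(2)=-10, f(3)=-26, f(4)=-32, f(5)=-12, f(6)=40, f(7)=104, f(8)=128, f(9)=48, f(10)=-160; answer -160
Stage 4: S3 = -160; w = -23; remainder = value at the root: -8*(-23)^2 - 6*(-23)^1 - 5 = (-4232) + (138) + (-5) = -4099; answer -4099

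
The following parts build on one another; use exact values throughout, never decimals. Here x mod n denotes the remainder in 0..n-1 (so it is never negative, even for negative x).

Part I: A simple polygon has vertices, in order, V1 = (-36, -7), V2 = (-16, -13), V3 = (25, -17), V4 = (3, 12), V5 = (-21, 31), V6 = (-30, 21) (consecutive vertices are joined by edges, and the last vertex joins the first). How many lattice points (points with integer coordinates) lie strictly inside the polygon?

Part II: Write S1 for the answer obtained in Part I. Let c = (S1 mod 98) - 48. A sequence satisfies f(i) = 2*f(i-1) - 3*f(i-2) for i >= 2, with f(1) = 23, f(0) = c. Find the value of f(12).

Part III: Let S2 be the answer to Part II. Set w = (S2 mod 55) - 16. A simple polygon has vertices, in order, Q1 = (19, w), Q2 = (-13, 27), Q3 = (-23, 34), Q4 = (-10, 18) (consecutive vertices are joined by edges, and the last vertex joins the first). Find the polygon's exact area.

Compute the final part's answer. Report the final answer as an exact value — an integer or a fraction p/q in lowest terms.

Part I: cross terms: (-36*-13 - -16*-7)=356, (-16*-17 - 25*-13)=597, (25*12 - 3*-17)=351, (3*31 - -21*12)=345, (-21*21 - -30*31)=489, (-30*-7 - -36*21)=966; twice the area = |3104| = 3104; area = 1552; boundary points = 2 + 1 + 1 + 1 + 1 + 2 = 8; strictly interior points = area - boundary/2 + 1 = 1549; answer 1549
Part II: S1 = 1549; c = 31; f(2) = 2*(23) - 3*(31) = -47; iterating: f(2)=-47, f(3)=-163, f(4)=-185, f(5)=119, f(6)=793, f(7)=1229, f(8)=79, f(9)=-3529, f(10)=-7295, f(11)=-4003, f(12)=13879; answer 13879
Part III: S2 = 13879; w = 3; cross terms: (19*27 - -13*3)=552, (-13*34 - -23*27)=179, (-23*18 - -10*34)=-74, (-10*3 - 19*18)=-372; twice the area = |285| = 285; area = 285/2; answer 285/2

285/2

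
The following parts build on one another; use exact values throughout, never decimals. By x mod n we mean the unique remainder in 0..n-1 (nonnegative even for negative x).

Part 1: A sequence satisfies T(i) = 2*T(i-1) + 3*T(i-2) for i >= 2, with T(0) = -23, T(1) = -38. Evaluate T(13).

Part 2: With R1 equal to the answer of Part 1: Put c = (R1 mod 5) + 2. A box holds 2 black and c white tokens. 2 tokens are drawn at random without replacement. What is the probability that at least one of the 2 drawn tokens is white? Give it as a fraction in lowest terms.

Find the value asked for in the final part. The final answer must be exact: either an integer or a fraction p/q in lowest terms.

14/15

Part 1: T(2) = 2*(-38) + 3*(-23) = -145; iterating: T(2)=-145, T(3)=-404, T(4)=-1243, T(5)=-3698, T(6)=-11125, T(7)=-33344, T(8)=-100063, T(9)=-300158, T(10)=-900505, T(11)=-2701484, T(12)=-8104483, T(13)=-24313418; answer -24313418
Part 2: R1 = -24313418; c = 4; total draws C(6,2) = 15; complement C(2,2) = 1; favorable 15 - 1 = 14; P = 14/15; answer 14/15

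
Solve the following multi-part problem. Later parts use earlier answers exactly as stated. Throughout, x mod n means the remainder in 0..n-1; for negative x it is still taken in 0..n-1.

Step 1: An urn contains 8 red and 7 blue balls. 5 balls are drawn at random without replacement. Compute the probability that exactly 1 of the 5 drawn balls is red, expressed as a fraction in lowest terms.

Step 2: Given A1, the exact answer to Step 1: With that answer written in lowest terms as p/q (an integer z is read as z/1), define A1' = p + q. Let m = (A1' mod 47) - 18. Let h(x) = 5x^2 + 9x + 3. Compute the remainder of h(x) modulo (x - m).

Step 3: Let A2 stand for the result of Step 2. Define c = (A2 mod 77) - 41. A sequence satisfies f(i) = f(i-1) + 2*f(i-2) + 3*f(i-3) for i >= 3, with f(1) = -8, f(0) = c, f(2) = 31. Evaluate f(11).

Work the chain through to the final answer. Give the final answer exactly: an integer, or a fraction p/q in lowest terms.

-13747

Step 1: total draws C(15,5) = 3003; favorable C(8,1)*C(7,4) = 280; P = 40/429; answer 40/429
Step 2: A1 = 40/429; threaded value p + q = 469; m = 28; remainder = value at the root: 5*(28)^2 + 9*(28)^1 + 3 = (3920) + (252) + (3) = 4175; answer 4175
Step 3: A2 = 4175; c = -24; f(3) = 1*(31) + 2*(-8) + 3*(-24) = -57; iterating: f(3)=-57, f(4)=-19, f(5)=-40, f(6)=-249, f(7)=-386, f(8)=-1004, f(9)=-2523, f(10)=-5689, f(11)=-13747; answer -13747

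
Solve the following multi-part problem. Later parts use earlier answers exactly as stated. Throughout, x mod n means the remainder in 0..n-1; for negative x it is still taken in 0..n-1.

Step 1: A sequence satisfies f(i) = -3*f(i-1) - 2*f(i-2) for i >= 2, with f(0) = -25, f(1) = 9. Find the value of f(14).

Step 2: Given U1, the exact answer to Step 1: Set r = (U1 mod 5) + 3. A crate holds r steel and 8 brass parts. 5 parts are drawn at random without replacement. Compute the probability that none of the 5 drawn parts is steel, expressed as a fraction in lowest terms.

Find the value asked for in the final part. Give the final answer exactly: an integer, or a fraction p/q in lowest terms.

4/143

Step 1: f(2) = -3*(9) - 2*(-25) = 23; iterating: f(2)=23, f(3)=-87, f(4)=215, f(5)=-471, f(6)=983, f(7)=-2007, f(8)=4055, f(9)=-8151, f(10)=16343, f(11)=-32727, f(12)=65495, f(13)=-131031, f(14)=262103; answer 262103
Step 2: U1 = 262103; r = 6; total draws C(14,5) = 2002; favorable C(8,5) = 56; P = 4/143; answer 4/143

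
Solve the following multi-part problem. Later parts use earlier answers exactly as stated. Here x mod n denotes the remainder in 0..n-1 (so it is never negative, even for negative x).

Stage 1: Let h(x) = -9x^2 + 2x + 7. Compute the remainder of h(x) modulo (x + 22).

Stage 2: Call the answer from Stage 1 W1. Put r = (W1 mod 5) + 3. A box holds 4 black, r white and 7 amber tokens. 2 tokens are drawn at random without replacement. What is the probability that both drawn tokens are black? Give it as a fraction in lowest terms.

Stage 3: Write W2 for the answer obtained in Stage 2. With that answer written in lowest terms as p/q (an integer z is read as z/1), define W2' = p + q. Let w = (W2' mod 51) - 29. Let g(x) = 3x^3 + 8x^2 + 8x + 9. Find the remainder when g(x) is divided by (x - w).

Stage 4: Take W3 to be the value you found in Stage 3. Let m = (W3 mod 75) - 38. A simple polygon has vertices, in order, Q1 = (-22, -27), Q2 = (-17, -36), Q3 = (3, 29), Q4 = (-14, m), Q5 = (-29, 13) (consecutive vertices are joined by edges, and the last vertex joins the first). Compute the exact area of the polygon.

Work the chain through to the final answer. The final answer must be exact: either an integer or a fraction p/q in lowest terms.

1497/2

Stage 1: remainder = value at the root: -9*(-22)^2 + 2*(-22)^1 + 7 = (-4356) + (-44) + (7) = -4393; answer -4393
Stage 2: W1 = -4393; r = 5; total draws C(16,2) = 120; favorable C(4,2) = 6; P = 1/20; answer 1/20
Stage 3: W2 = 1/20; threaded value p + q = 21; w = -8; remainder = value at the root: 3*(-8)^3 + 8*(-8)^2 + 8*(-8)^1 + 9 = (-1536) + (512) + (-64) + (9) = -1079; answer -1079
Stage 4: W3 = -1079; m = 8; cross terms: (-22*-36 - -17*-27)=333, (-17*29 - 3*-36)=-385, (3*8 - -14*29)=430, (-14*13 - -29*8)=50, (-29*-27 - -22*13)=1069; twice the area = |1497| = 1497; area = 1497/2; answer 1497/2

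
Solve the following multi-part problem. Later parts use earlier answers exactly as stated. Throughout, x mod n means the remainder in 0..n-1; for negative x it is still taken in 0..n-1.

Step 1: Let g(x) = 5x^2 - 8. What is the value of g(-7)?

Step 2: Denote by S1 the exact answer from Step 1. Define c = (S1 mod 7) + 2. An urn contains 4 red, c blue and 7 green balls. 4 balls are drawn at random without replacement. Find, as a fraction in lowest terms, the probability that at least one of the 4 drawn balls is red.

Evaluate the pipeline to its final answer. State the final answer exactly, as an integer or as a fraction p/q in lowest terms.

Step 1: 5*(-7)^2 - 8 = (245) + (-8) = 237; answer 237
Step 2: S1 = 237; c = 8; total draws C(19,4) = 3876; complement C(15,4) = 1365; favorable 3876 - 1365 = 2511; P = 837/1292; answer 837/1292

837/1292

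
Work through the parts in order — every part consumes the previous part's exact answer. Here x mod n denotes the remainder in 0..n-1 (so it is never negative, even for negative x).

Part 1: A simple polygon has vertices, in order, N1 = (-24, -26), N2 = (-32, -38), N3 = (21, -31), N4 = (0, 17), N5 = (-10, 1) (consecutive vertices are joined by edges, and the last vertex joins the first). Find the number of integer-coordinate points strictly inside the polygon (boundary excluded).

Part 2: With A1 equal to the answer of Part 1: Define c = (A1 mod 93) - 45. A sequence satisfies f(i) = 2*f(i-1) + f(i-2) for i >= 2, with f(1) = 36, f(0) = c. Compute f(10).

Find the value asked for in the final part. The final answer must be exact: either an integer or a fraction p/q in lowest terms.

Part 1: cross terms: (-24*-38 - -32*-26)=80, (-32*-31 - 21*-38)=1790, (21*17 - 0*-31)=357, (0*1 - -10*17)=170, (-10*-26 - -24*1)=284; twice the area = |2681| = 2681; area = 2681/2; boundary points = 4 + 1 + 3 + 2 + 1 = 11; strictly interior points = area - boundary/2 + 1 = 1336; answer 1336
Part 2: A1 = 1336; c = -11; f(2) = 2*(36) + 1*(-11) = 61; iterating: f(2)=61, f(3)=158, f(4)=377, f(5)=912, f(6)=2201, f(7)=5314, f(8)=12829, f(9)=30972, f(10)=74773; answer 74773

74773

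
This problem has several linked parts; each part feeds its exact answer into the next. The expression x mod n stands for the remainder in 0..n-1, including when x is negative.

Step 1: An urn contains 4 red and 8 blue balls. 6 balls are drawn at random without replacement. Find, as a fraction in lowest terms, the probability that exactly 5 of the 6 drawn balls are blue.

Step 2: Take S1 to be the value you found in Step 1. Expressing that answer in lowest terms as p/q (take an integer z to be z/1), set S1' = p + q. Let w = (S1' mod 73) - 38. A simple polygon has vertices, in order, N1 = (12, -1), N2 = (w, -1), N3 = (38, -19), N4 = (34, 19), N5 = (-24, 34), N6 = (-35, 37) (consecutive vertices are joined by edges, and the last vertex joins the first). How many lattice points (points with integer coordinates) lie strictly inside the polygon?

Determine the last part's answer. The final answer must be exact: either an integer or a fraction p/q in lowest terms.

Step 1: total draws C(12,6) = 924; favorable C(8,5)*C(4,1) = 224; P = 8/33; answer 8/33
Step 2: S1 = 8/33; threaded value p + q = 41; w = 3; cross terms: (12*-1 - 3*-1)=-9, (3*-19 - 38*-1)=-19, (38*19 - 34*-19)=1368, (34*34 - -24*19)=1612, (-24*37 - -35*34)=302, (-35*-1 - 12*37)=-409; twice the area = |2845| = 2845; area = 2845/2; boundary points = 9 + 1 + 2 + 1 + 1 + 1 = 15; strictly interior points = area - boundary/2 + 1 = 1416; answer 1416

1416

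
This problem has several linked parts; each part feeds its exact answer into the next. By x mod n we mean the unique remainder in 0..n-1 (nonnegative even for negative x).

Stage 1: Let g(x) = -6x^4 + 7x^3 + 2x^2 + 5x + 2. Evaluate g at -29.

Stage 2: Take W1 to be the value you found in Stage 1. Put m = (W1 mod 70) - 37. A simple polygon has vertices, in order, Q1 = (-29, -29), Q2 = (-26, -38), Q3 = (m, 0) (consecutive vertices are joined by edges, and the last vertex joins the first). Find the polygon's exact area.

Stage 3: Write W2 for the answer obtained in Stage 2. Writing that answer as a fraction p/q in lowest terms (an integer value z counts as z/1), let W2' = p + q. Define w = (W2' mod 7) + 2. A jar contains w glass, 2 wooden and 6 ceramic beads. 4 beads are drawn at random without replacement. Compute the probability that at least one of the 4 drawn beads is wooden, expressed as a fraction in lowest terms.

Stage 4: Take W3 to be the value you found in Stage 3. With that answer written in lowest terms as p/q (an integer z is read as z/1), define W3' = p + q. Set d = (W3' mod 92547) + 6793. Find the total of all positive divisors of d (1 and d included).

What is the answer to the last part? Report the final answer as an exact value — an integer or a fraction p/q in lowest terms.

9854

Stage 1: -6*(-29)^4 + 7*(-29)^3 + 2*(-29)^2 + 5*(-29)^1 + 2 = (-4243686) + (-170723) + (1682) + (-145) + (2) = -4412870; answer -4412870
Stage 2: W1 = -4412870; m = -37; cross terms: (-29*-38 - -26*-29)=348, (-26*0 - -37*-38)=-1406, (-37*-29 - -29*0)=1073; twice the area = |15| = 15; area = 15/2; answer 15/2
Stage 3: W2 = 15/2; threaded value p + q = 17; w = 5; total draws C(13,4) = 715; complement C(11,4) = 330; favorable 715 - 330 = 385; P = 7/13; answer 7/13
Stage 4: W3 = 7/13; threaded value p + q = 20; d = 6813; 6813 = 3^2 * 757; sigma = (1 + 3 + 9) * (1 + 757) = 13 * 758 = 9854; answer 9854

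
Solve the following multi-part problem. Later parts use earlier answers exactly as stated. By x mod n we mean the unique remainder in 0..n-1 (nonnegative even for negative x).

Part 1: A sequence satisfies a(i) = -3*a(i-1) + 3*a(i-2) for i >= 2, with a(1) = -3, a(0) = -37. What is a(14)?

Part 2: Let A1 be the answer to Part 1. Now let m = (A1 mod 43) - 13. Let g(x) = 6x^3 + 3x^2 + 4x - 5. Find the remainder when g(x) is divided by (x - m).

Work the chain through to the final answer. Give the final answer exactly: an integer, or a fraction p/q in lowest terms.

1423

Part 1: a(2) = -3*(-3) + 3*(-37) = -102; iterating: a(2)=-102, a(3)=297, a(4)=-1197, a(5)=4482, a(6)=-17037, a(7)=64557, a(8)=-244782, a(9)=928017, a(10)=-3518397, a(11)=13339242, a(12)=-50572917, a(13)=191736477, a(14)=-726928182; answer -726928182
Part 2: A1 = -726928182; m = 6; remainder = value at the root: 6*(6)^3 + 3*(6)^2 + 4*(6)^1 - 5 = (1296) + (108) + (24) + (-5) = 1423; answer 1423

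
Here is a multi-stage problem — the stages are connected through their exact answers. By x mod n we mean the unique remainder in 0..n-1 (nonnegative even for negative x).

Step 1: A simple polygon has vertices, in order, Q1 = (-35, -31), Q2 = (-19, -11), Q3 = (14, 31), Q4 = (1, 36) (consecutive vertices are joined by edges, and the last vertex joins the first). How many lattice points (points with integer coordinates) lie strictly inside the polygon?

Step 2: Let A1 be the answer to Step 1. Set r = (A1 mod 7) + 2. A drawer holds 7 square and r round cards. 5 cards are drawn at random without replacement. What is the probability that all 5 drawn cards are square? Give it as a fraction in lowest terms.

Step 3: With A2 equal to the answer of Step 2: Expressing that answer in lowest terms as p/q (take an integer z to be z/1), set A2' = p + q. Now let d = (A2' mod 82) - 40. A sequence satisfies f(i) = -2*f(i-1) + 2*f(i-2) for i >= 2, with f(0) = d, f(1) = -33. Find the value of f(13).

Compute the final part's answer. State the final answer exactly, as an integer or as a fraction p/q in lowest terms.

-3003072

Step 1: cross terms: (-35*-11 - -19*-31)=-204, (-19*31 - 14*-11)=-435, (14*36 - 1*31)=473, (1*-31 - -35*36)=1229; twice the area = |1063| = 1063; area = 1063/2; boundary points = 4 + 3 + 1 + 1 = 9; strictly interior points = area - boundary/2 + 1 = 528; answer 528
Step 2: A1 = 528; r = 5; total draws C(12,5) = 792; favorable C(7,5) = 21; P = 7/264; answer 7/264
Step 3: A2 = 7/264; threaded value p + q = 271; d = -15; f(2) = -2*(-33) + 2*(-15) = 36; iterating: f(2)=36, f(3)=-138, f(4)=348, f(5)=-972, f(6)=2640, f(7)=-7224, f(8)=19728, f(9)=-53904, f(10)=147264, f(11)=-402336, f(12)=1099200, f(13)=-3003072; answer -3003072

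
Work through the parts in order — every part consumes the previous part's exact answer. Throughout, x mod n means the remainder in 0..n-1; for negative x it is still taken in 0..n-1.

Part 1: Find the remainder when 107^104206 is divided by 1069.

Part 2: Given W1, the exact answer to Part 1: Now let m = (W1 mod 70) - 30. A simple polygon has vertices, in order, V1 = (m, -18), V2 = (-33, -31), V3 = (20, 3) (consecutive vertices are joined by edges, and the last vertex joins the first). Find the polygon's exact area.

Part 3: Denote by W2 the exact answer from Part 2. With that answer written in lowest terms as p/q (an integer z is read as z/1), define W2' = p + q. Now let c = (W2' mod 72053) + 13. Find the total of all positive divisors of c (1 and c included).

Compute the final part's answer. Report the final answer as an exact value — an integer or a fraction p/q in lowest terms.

Part 1: squarings mod 1069: 107^1=107, 107^2=759, 107^4=959, 107^8=341, 107^16=829, 107^32=943, 107^64=910, 107^128=694, 107^256=586, 107^512=247, 107^1024=76, 107^2048=431, 107^4096=824, 107^8192=161, 107^16384=265, 107^32768=740, 107^65536=272; 107^104206 = 107^2 * 107^4 * 107^8 * 107^256 * 107^512 * 107^1024 * 107^4096 * 107^32768 * 107^65536 = 930 (mod 1069); answer 930
Part 2: W1 = 930; m = -10; cross terms: (-10*-31 - -33*-18)=-284, (-33*3 - 20*-31)=521, (20*-18 - -10*3)=-330; twice the area = |-93| = 93; area = 93/2; answer 93/2
Part 3: W2 = 93/2; threaded value p + q = 95; c = 108; 108 = 2^2 * 3^3; sigma = (1 + 2 + 4) * (1 + 3 + 9 + 27) = 7 * 40 = 280; answer 280

280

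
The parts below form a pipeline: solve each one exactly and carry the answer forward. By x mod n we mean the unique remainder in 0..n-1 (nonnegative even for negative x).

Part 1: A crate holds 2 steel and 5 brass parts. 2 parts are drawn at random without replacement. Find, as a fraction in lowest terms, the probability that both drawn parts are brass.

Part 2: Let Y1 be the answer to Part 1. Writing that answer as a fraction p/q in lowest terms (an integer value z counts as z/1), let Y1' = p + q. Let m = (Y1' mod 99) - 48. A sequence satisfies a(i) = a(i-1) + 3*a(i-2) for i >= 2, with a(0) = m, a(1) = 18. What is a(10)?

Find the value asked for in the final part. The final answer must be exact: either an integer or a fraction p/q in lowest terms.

-5046

Part 1: total draws C(7,2) = 21; favorable C(5,2) = 10; P = 10/21; answer 10/21
Part 2: Y1 = 10/21; threaded value p + q = 31; m = -17; a(2) = 1*(18) + 3*(-17) = -33; iterating: a(2)=-33, a(3)=21, a(4)=-78, a(5)=-15, a(6)=-249, a(7)=-294, a(8)=-1041, a(9)=-1923, a(10)=-5046; answer -5046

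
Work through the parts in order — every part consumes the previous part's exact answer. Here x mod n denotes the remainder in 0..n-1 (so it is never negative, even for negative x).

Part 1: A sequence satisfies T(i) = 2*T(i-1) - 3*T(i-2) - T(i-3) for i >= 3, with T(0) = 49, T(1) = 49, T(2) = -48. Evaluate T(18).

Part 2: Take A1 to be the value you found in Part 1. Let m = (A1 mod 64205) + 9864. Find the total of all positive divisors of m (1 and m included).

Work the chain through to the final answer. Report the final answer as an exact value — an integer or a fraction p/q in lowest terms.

40932

Part 1: T(3) = 2*(-48) - 3*(49) - 1*(49) = -292; iterating: T(3)=-292, T(4)=-489, T(5)=-54, T(6)=1651, T(7)=3953, T(8)=3007, T(9)=-7496, T(10)=-27966, T(11)=-36451, T(12)=18492, T(13)=174303, T(14)=329581, T(15)=117761, T(16)=-927524, T(17)=-2537912, T(18)=-2411013; answer -2411013
Part 2: A1 = -2411013; m = 38641; 38641 = 17 * 2273; sigma = (1 + 17) * (1 + 2273) = 18 * 2274 = 40932; answer 40932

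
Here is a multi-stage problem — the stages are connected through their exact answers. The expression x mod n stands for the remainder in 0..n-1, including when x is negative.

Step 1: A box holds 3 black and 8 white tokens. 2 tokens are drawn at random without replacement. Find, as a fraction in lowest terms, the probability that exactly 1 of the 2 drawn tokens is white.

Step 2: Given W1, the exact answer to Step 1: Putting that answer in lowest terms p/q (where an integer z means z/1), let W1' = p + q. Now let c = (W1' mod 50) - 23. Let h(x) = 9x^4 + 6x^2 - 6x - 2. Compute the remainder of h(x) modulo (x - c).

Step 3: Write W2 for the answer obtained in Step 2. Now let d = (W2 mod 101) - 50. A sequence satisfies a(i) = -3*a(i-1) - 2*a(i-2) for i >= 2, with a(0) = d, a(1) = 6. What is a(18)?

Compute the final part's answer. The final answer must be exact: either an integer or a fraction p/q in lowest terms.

4980692

Step 1: total draws C(11,2) = 55; favorable C(8,1)*C(3,1) = 24; P = 24/55; answer 24/55
Step 2: W1 = 24/55; threaded value p + q = 79; c = 6; remainder = value at the root: 9*(6)^4 + 6*(6)^2 - 6*(6)^1 - 2 = (11664) + (216) + (-36) + (-2) = 11842; answer 11842
Step 3: W2 = 11842; d = -25; a(2) = -3*(6) - 2*(-25) = 32; iterating: a(2)=32, a(3)=-108, a(4)=260, a(5)=-564, a(6)=1172, a(7)=-2388, a(8)=4820, a(9)=-9684, a(10)=19412, a(11)=-38868, a(12)=77780, a(13)=-155604, a(14)=311252, a(15)=-622548, a(16)=1245140, a(17)=-2490324, a(18)=4980692; answer 4980692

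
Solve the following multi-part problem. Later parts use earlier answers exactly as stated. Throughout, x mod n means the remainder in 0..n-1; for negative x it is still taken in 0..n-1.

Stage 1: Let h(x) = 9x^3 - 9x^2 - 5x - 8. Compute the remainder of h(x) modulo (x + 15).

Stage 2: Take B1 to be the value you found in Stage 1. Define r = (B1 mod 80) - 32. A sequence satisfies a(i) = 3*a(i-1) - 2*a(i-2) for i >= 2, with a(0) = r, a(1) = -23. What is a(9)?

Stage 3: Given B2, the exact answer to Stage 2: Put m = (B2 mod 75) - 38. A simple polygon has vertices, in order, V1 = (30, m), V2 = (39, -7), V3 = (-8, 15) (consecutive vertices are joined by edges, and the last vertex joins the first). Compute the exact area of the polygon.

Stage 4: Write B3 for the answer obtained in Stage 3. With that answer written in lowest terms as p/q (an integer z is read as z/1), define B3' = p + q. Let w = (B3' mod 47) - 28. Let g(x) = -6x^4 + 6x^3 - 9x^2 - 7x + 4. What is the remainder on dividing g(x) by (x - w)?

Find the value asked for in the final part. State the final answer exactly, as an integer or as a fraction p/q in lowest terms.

-419980

Stage 1: remainder = value at the root: 9*(-15)^3 - 9*(-15)^2 - 5*(-15)^1 - 8 = (-30375) + (-2025) + (75) + (-8) = -32333; answer -32333
Stage 2: B1 = -32333; r = 35; a(2) = 3*(-23) - 2*(35) = -139; iterating: a(2)=-139, a(3)=-371, a(4)=-835, a(5)=-1763, a(6)=-3619, a(7)=-7331, a(8)=-14755, a(9)=-29603; answer -29603
Stage 3: B2 = -29603; m = -16; cross terms: (30*-7 - 39*-16)=414, (39*15 - -8*-7)=529, (-8*-16 - 30*15)=-322; twice the area = |621| = 621; area = 621/2; answer 621/2
Stage 4: B3 = 621/2; threaded value p + q = 623; w = -16; remainder = value at the root: -6*(-16)^4 + 6*(-16)^3 - 9*(-16)^2 - 7*(-16)^1 + 4 = (-393216) + (-24576) + (-2304) + (112) + (4) = -419980; answer -419980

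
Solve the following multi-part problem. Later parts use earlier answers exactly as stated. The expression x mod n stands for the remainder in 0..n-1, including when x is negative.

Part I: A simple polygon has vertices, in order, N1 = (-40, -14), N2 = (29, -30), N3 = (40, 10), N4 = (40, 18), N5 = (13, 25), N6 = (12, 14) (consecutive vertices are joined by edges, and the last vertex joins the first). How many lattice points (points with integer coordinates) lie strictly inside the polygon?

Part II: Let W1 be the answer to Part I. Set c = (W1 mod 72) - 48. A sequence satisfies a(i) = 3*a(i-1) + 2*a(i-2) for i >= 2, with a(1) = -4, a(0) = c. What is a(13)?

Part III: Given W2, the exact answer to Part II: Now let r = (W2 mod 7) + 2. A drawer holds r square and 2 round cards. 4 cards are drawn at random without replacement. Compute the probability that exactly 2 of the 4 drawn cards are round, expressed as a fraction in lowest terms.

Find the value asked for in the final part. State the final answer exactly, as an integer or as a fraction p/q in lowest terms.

Part I: cross terms: (-40*-30 - 29*-14)=1606, (29*10 - 40*-30)=1490, (40*18 - 40*10)=320, (40*25 - 13*18)=766, (13*14 - 12*25)=-118, (12*-14 - -40*14)=392; twice the area = |4456| = 4456; area = 2228; boundary points = 1 + 1 + 8 + 1 + 1 + 4 = 16; strictly interior points = area - boundary/2 + 1 = 2221; answer 2221
Part II: W1 = 2221; c = 13; a(2) = 3*(-4) + 2*(13) = 14; iterating: a(2)=14, a(3)=34, a(4)=130, a(5)=458, a(6)=1634, a(7)=5818, a(8)=20722, a(9)=73802, a(10)=262850, a(11)=936154, a(12)=3334162, a(13)=11874794; answer 11874794
Part III: W2 = 11874794; r = 3; total draws C(5,4) = 5; favorable C(2,2)*C(3,2) = 3; P = 3/5; answer 3/5

3/5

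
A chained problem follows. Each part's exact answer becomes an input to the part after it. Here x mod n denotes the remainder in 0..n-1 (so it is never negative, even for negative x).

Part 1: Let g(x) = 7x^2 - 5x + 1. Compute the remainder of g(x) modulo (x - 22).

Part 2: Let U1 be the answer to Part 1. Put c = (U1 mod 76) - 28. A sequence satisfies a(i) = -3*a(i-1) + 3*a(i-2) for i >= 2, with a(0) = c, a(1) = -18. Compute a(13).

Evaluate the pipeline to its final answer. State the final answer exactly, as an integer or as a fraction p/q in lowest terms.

-33185538

Part 1: remainder = value at the root: 7*(22)^2 - 5*(22)^1 + 1 = (3388) + (-110) + (1) = 3279; answer 3279
Part 2: U1 = 3279; c = -17; a(2) = -3*(-18) + 3*(-17) = 3; iterating: a(2)=3, a(3)=-63, a(4)=198, a(5)=-783, a(6)=2943, a(7)=-11178, a(8)=42363, a(9)=-160623, a(10)=608958, a(11)=-2308743, a(12)=8753103, a(13)=-33185538; answer -33185538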